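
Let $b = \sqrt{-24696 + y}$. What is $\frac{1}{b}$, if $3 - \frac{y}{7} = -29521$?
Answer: $\frac{\sqrt{45493}}{90986} \approx 0.0023442$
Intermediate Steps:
$y = 206668$ ($y = 21 - -206647 = 21 + 206647 = 206668$)
$b = 2 \sqrt{45493}$ ($b = \sqrt{-24696 + 206668} = \sqrt{181972} = 2 \sqrt{45493} \approx 426.58$)
$\frac{1}{b} = \frac{1}{2 \sqrt{45493}} = \frac{\sqrt{45493}}{90986}$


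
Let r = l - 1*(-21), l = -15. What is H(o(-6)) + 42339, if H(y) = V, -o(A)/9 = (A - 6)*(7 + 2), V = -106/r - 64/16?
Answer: 126952/3 ≈ 42317.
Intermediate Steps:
r = 6 (r = -15 - 1*(-21) = -15 + 21 = 6)
V = -65/3 (V = -106/6 - 64/16 = -106*1/6 - 64*1/16 = -53/3 - 4 = -65/3 ≈ -21.667)
o(A) = 486 - 81*A (o(A) = -9*(A - 6)*(7 + 2) = -9*(-6 + A)*9 = -9*(-54 + 9*A) = 486 - 81*A)
H(y) = -65/3
H(o(-6)) + 42339 = -65/3 + 42339 = 126952/3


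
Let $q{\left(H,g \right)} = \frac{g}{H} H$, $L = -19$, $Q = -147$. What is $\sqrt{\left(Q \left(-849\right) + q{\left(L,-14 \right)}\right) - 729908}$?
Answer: $i \sqrt{605119} \approx 777.89 i$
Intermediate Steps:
$q{\left(H,g \right)} = g$
$\sqrt{\left(Q \left(-849\right) + q{\left(L,-14 \right)}\right) - 729908} = \sqrt{\left(\left(-147\right) \left(-849\right) - 14\right) - 729908} = \sqrt{\left(124803 - 14\right) - 729908} = \sqrt{124789 - 729908} = \sqrt{-605119} = i \sqrt{605119}$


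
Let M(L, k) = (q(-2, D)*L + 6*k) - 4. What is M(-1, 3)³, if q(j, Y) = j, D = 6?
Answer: 4096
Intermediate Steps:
M(L, k) = -4 - 2*L + 6*k (M(L, k) = (-2*L + 6*k) - 4 = -4 - 2*L + 6*k)
M(-1, 3)³ = (-4 - 2*(-1) + 6*3)³ = (-4 + 2 + 18)³ = 16³ = 4096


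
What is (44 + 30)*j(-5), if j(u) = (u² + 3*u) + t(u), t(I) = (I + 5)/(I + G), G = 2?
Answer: 740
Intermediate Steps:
t(I) = (5 + I)/(2 + I) (t(I) = (I + 5)/(I + 2) = (5 + I)/(2 + I))
j(u) = u² + 3*u + (5 + u)/(2 + u) (j(u) = (u² + 3*u) + (5 + u)/(2 + u) = u² + 3*u + (5 + u)/(2 + u))
(44 + 30)*j(-5) = (44 + 30)*((5 - 5 - 5*(2 - 5)*(3 - 5))/(2 - 5)) = 74*((5 - 5 - 5*(-3)*(-2))/(-3)) = 74*(-(5 - 5 - 30)/3) = 74*(-⅓*(-30)) = 74*10 = 740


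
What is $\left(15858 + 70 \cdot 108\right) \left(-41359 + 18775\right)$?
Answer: $-528872112$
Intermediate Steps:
$\left(15858 + 70 \cdot 108\right) \left(-41359 + 18775\right) = \left(15858 + 7560\right) \left(-22584\right) = 23418 \left(-22584\right) = -528872112$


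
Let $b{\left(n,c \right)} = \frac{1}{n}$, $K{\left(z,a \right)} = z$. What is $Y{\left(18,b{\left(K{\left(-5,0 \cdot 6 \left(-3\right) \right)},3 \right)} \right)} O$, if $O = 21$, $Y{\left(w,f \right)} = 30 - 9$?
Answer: $441$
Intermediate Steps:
$Y{\left(w,f \right)} = 21$
$Y{\left(18,b{\left(K{\left(-5,0 \cdot 6 \left(-3\right) \right)},3 \right)} \right)} O = 21 \cdot 21 = 441$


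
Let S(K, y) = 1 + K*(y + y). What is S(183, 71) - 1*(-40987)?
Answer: 66974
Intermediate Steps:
S(K, y) = 1 + 2*K*y (S(K, y) = 1 + K*(2*y) = 1 + 2*K*y)
S(183, 71) - 1*(-40987) = (1 + 2*183*71) - 1*(-40987) = (1 + 25986) + 40987 = 25987 + 40987 = 66974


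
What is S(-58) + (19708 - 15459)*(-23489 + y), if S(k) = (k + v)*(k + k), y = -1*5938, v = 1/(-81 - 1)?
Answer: -5126172337/41 ≈ -1.2503e+8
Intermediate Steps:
v = -1/82 (v = 1/(-82) = -1/82 ≈ -0.012195)
y = -5938
S(k) = 2*k*(-1/82 + k) (S(k) = (k - 1/82)*(k + k) = (-1/82 + k)*(2*k) = 2*k*(-1/82 + k))
S(-58) + (19708 - 15459)*(-23489 + y) = (1/41)*(-58)*(-1 + 82*(-58)) + (19708 - 15459)*(-23489 - 5938) = (1/41)*(-58)*(-1 - 4756) + 4249*(-29427) = (1/41)*(-58)*(-4757) - 125035323 = 275906/41 - 125035323 = -5126172337/41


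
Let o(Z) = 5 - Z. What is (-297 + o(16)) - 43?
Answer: -351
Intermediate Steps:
(-297 + o(16)) - 43 = (-297 + (5 - 1*16)) - 43 = (-297 + (5 - 16)) - 43 = (-297 - 11) - 43 = -308 - 43 = -351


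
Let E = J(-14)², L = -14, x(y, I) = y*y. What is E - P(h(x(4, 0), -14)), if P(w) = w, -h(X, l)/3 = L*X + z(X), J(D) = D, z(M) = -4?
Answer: -488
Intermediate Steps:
x(y, I) = y²
h(X, l) = 12 + 42*X (h(X, l) = -3*(-14*X - 4) = -3*(-4 - 14*X) = 12 + 42*X)
E = 196 (E = (-14)² = 196)
E - P(h(x(4, 0), -14)) = 196 - (12 + 42*4²) = 196 - (12 + 42*16) = 196 - (12 + 672) = 196 - 1*684 = 196 - 684 = -488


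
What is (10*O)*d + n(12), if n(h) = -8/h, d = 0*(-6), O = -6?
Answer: -2/3 ≈ -0.66667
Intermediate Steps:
d = 0
(10*O)*d + n(12) = (10*(-6))*0 - 8/12 = -60*0 - 8*1/12 = 0 - 2/3 = -2/3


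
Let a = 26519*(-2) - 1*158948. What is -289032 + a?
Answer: -501018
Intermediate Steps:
a = -211986 (a = -53038 - 158948 = -211986)
-289032 + a = -289032 - 211986 = -501018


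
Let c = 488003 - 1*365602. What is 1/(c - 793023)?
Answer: -1/670622 ≈ -1.4912e-6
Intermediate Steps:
c = 122401 (c = 488003 - 365602 = 122401)
1/(c - 793023) = 1/(122401 - 793023) = 1/(-670622) = -1/670622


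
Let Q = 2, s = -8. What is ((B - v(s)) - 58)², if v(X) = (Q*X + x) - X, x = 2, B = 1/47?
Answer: 5968249/2209 ≈ 2701.8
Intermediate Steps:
B = 1/47 ≈ 0.021277
v(X) = 2 + X (v(X) = (2*X + 2) - X = (2 + 2*X) - X = 2 + X)
((B - v(s)) - 58)² = ((1/47 - (2 - 8)) - 58)² = ((1/47 - 1*(-6)) - 58)² = ((1/47 + 6) - 58)² = (283/47 - 58)² = (-2443/47)² = 5968249/2209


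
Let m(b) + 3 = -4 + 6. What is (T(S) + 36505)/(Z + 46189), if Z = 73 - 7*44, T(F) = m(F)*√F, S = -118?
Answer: 36505/45954 - I*√118/45954 ≈ 0.79438 - 0.00023638*I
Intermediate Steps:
m(b) = -1 (m(b) = -3 + (-4 + 6) = -3 + 2 = -1)
T(F) = -√F
Z = -235 (Z = 73 - 308 = -235)
(T(S) + 36505)/(Z + 46189) = (-√(-118) + 36505)/(-235 + 46189) = (-I*√118 + 36505)/45954 = (-I*√118 + 36505)*(1/45954) = (36505 - I*√118)*(1/45954) = 36505/45954 - I*√118/45954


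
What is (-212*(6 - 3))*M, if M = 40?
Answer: -25440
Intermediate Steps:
(-212*(6 - 3))*M = -212*(6 - 3)*40 = -212*3*40 = -53*12*40 = -636*40 = -25440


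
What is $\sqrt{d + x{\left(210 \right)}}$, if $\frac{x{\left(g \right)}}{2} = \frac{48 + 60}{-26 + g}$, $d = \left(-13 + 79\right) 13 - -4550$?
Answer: $\frac{7 \sqrt{58397}}{23} \approx 73.547$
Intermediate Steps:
$d = 5408$ ($d = 66 \cdot 13 + 4550 = 858 + 4550 = 5408$)
$x{\left(g \right)} = \frac{216}{-26 + g}$ ($x{\left(g \right)} = 2 \frac{48 + 60}{-26 + g} = 2 \frac{108}{-26 + g} = \frac{216}{-26 + g}$)
$\sqrt{d + x{\left(210 \right)}} = \sqrt{5408 + \frac{216}{-26 + 210}} = \sqrt{5408 + \frac{216}{184}} = \sqrt{5408 + 216 \cdot \frac{1}{184}} = \sqrt{5408 + \frac{27}{23}} = \sqrt{\frac{124411}{23}} = \frac{7 \sqrt{58397}}{23}$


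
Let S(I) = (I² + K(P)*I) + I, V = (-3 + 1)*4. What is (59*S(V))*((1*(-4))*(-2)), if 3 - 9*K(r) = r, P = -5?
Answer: 207680/9 ≈ 23076.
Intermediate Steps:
K(r) = ⅓ - r/9
V = -8 (V = -2*4 = -8)
S(I) = I² + 17*I/9 (S(I) = (I² + (⅓ - ⅑*(-5))*I) + I = (I² + (⅓ + 5/9)*I) + I = (I² + 8*I/9) + I = I² + 17*I/9)
(59*S(V))*((1*(-4))*(-2)) = (59*((⅑)*(-8)*(17 + 9*(-8))))*((1*(-4))*(-2)) = (59*((⅑)*(-8)*(17 - 72)))*(-4*(-2)) = (59*((⅑)*(-8)*(-55)))*8 = (59*(440/9))*8 = (25960/9)*8 = 207680/9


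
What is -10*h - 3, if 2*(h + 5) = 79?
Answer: -348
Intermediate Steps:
h = 69/2 (h = -5 + (½)*79 = -5 + 79/2 = 69/2 ≈ 34.500)
-10*h - 3 = -10*69/2 - 3 = -345 - 3 = -348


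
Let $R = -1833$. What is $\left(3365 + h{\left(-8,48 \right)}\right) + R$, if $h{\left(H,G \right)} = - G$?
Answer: $1484$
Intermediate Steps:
$\left(3365 + h{\left(-8,48 \right)}\right) + R = \left(3365 - 48\right) - 1833 = 3317 - 1833 = 1484$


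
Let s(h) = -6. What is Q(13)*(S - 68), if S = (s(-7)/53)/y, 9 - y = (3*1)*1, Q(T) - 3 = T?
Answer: -57680/53 ≈ -1088.3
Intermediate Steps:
Q(T) = 3 + T
y = 6 (y = 9 - 3*1 = 9 - 3 = 6)
S = -1/53 (S = -6/53/6 = -6*1/53*(1/6) = -6/53*1/6 = -1/53 ≈ -0.018868)
Q(13)*(S - 68) = (3 + 13)*(-1/53 - 68) = 16*(-3605/53) = -57680/53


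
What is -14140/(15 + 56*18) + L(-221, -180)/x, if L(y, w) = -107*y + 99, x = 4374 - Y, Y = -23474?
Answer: -184739281/14244252 ≈ -12.969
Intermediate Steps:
x = 27848 (x = 4374 - 1*(-23474) = 4374 + 23474 = 27848)
L(y, w) = 99 - 107*y
-14140/(15 + 56*18) + L(-221, -180)/x = -14140/(15 + 56*18) + (99 - 107*(-221))/27848 = -14140/(15 + 1008) + (99 + 23647)*(1/27848) = -14140/1023 + 23746*(1/27848) = -14140*1/1023 + 11873/13924 = -14140/1023 + 11873/13924 = -184739281/14244252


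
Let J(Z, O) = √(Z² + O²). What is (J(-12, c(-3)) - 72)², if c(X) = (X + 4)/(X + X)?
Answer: (432 - √5185)²/36 ≈ 3599.9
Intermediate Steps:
c(X) = (4 + X)/(2*X) (c(X) = (4 + X)/((2*X)) = (4 + X)*(1/(2*X)) = (4 + X)/(2*X))
J(Z, O) = √(O² + Z²)
(J(-12, c(-3)) - 72)² = (√(((½)*(4 - 3)/(-3))² + (-12)²) - 72)² = (√(((½)*(-⅓)*1)² + 144) - 72)² = (√((-⅙)² + 144) - 72)² = (√(1/36 + 144) - 72)² = (√(5185/36) - 72)² = (√5185/6 - 72)² = (-72 + √5185/6)²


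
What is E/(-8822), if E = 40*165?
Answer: -300/401 ≈ -0.74813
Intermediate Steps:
E = 6600
E/(-8822) = 6600/(-8822) = 6600*(-1/8822) = -300/401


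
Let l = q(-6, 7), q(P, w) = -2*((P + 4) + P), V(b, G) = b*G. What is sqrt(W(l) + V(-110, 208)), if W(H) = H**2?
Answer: 4*I*sqrt(1414) ≈ 150.41*I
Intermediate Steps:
V(b, G) = G*b
q(P, w) = -8 - 4*P (q(P, w) = -2*((4 + P) + P) = -2*(4 + 2*P) = -8 - 4*P)
l = 16 (l = -8 - 4*(-6) = -8 + 24 = 16)
sqrt(W(l) + V(-110, 208)) = sqrt(16**2 + 208*(-110)) = sqrt(256 - 22880) = sqrt(-22624) = 4*I*sqrt(1414)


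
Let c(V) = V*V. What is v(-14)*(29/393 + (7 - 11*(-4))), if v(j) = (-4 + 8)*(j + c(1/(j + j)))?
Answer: -55072550/19257 ≈ -2859.9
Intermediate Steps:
c(V) = V²
v(j) = j⁻² + 4*j (v(j) = (-4 + 8)*(j + (1/(j + j))²) = 4*(j + (1/(2*j))²) = 4*(j + 1/(4*j²)) = j⁻² + 4*j)
v(-14)*(29/393 + (7 - 11*(-4))) = ((-14)⁻² + 4*(-14))*(29/393 + (7 - 11*(-4))) = (1/196 - 56)*(29*(1/393) + (7 + 44)) = -10975*(29/393 + 51)/196 = -10975/196*20072/393 = -55072550/19257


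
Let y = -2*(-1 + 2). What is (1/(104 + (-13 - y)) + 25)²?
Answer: 5410276/8649 ≈ 625.54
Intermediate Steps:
y = -2 (y = -2*1 = -2)
(1/(104 + (-13 - y)) + 25)² = (1/(104 + (-13 - 1*(-2))) + 25)² = (1/(104 + (-13 + 2)) + 25)² = (1/(104 - 11) + 25)² = (1/93 + 25)² = (2326/93)² = 5410276/8649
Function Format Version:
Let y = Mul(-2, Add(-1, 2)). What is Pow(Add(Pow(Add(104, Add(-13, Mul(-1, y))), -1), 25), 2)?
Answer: Rational(5410276, 8649) ≈ 625.54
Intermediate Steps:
y = -2 (y = Mul(-2, 1) = -2)
Pow(Add(Pow(Add(104, Add(-13, Mul(-1, y))), -1), 25), 2) = Pow(Add(Pow(Add(104, Add(-13, Mul(-1, -2))), -1), 25), 2) = Pow(Add(Pow(Add(104, Add(-13, 2)), -1), 25), 2) = Pow(Add(Pow(Add(104, -11), -1), 25), 2) = Pow(Add(Pow(93, -1), 25), 2) = Pow(Add(Rational(1, 93), 25), 2) = Pow(Rational(2326, 93), 2) = Rational(5410276, 8649)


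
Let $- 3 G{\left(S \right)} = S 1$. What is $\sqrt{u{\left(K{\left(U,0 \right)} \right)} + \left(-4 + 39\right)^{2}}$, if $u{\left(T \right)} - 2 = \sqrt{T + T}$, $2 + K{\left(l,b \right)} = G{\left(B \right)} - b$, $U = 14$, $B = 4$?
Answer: $\frac{\sqrt{11043 + 6 i \sqrt{15}}}{3} \approx 35.029 + 0.036855 i$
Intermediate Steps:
$G{\left(S \right)} = - \frac{S}{3}$ ($G{\left(S \right)} = - \frac{S 1}{3} = - \frac{S}{3}$)
$K{\left(l,b \right)} = - \frac{10}{3} - b$ ($K{\left(l,b \right)} = -2 - \left(\frac{4}{3} + b\right) = - \frac{10}{3} - b$)
$u{\left(T \right)} = 2 + \sqrt{2} \sqrt{T}$ ($u{\left(T \right)} = 2 + \sqrt{T + T} = 2 + \sqrt{2 T} = 2 + \sqrt{2} \sqrt{T}$)
$\sqrt{u{\left(K{\left(U,0 \right)} \right)} + \left(-4 + 39\right)^{2}} = \sqrt{\left(2 + \sqrt{2} \sqrt{- \frac{10}{3} - 0}\right) + \left(-4 + 39\right)^{2}} = \sqrt{\left(2 + \sqrt{2} \sqrt{- \frac{10}{3} + 0}\right) + 35^{2}} = \sqrt{\left(2 + \sqrt{2} \sqrt{- \frac{10}{3}}\right) + 1225} = \sqrt{\left(2 + \sqrt{2} \frac{i \sqrt{30}}{3}\right) + 1225} = \sqrt{\left(2 + \frac{2 i \sqrt{15}}{3}\right) + 1225} = \sqrt{1227 + \frac{2 i \sqrt{15}}{3}}$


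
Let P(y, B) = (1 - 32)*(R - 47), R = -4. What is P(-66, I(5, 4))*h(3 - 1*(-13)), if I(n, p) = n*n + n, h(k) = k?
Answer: 25296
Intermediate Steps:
I(n, p) = n + n² (I(n, p) = n² + n = n + n²)
P(y, B) = 1581 (P(y, B) = (1 - 32)*(-4 - 47) = -31*(-51) = 1581)
P(-66, I(5, 4))*h(3 - 1*(-13)) = 1581*(3 - 1*(-13)) = 1581*(3 + 13) = 1581*16 = 25296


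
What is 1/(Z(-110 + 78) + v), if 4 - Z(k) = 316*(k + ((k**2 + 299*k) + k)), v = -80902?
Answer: 1/2639230 ≈ 3.7890e-7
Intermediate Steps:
Z(k) = 4 - 95116*k - 316*k**2 (Z(k) = 4 - 316*(k + ((k**2 + 299*k) + k)) = 4 - 316*(k + (k**2 + 300*k)) = 4 - 316*(k**2 + 301*k) = 4 - (316*k**2 + 95116*k) = 4 + (-95116*k - 316*k**2) = 4 - 95116*k - 316*k**2)
1/(Z(-110 + 78) + v) = 1/((4 - 95116*(-110 + 78) - 316*(-110 + 78)**2) - 80902) = 1/((4 - 95116*(-32) - 316*(-32)**2) - 80902) = 1/((4 + 3043712 - 316*1024) - 80902) = 1/((4 + 3043712 - 323584) - 80902) = 1/(2720132 - 80902) = 1/2639230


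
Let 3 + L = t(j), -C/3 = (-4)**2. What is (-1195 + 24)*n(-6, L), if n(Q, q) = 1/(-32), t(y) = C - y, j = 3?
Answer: 1171/32 ≈ 36.594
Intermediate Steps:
C = -48 (C = -3*(-4)**2 = -3*16 = -48)
t(y) = -48 - y
L = -54 (L = -3 + (-48 - 1*3) = -3 + (-48 - 3) = -3 - 51 = -54)
n(Q, q) = -1/32
(-1195 + 24)*n(-6, L) = (-1195 + 24)*(-1/32) = -1171*(-1/32) = 1171/32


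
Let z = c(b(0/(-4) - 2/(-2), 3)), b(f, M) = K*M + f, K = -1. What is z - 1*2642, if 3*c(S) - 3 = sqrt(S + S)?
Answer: -2641 + 2*I/3 ≈ -2641.0 + 0.66667*I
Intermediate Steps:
b(f, M) = f - M (b(f, M) = -M + f = f - M)
c(S) = 1 + sqrt(2)*sqrt(S)/3 (c(S) = 1 + sqrt(S + S)/3 = 1 + sqrt(2*S)/3 = 1 + (sqrt(2)*sqrt(S))/3 = 1 + sqrt(2)*sqrt(S)/3)
z = 1 + 2*I/3 (z = 1 + sqrt(2)*sqrt((0/(-4) - 2/(-2)) - 1*3)/3 = 1 + sqrt(2)*sqrt((0*(-1/4) - 2*(-1/2)) - 3)/3 = 1 + sqrt(2)*sqrt((0 + 1) - 3)/3 = 1 + sqrt(2)*sqrt(1 - 3)/3 = 1 + sqrt(2)*sqrt(-2)/3 = 1 + sqrt(2)*(I*sqrt(2))/3 = 1 + 2*I/3 ≈ 1.0 + 0.66667*I)
z - 1*2642 = (1 + 2*I/3) - 1*2642 = (1 + 2*I/3) - 2642 = -2641 + 2*I/3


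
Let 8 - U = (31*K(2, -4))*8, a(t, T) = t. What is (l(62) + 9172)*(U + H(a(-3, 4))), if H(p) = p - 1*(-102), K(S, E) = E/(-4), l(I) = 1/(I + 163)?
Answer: -96993947/75 ≈ -1.2933e+6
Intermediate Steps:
l(I) = 1/(163 + I)
K(S, E) = -E/4 (K(S, E) = E*(-1/4) = -E/4)
H(p) = 102 + p (H(p) = p + 102 = 102 + p)
U = -240 (U = 8 - 31*(-1/4*(-4))*8 = 8 - 31*1*8 = 8 - 31*8 = 8 - 1*248 = 8 - 248 = -240)
(l(62) + 9172)*(U + H(a(-3, 4))) = (1/(163 + 62) + 9172)*(-240 + (102 - 3)) = (1/225 + 9172)*(-240 + 99) = (1/225 + 9172)*(-141) = (2063701/225)*(-141) = -96993947/75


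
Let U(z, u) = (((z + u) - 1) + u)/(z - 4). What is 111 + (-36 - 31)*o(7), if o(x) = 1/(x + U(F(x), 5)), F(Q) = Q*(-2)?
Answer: 13335/131 ≈ 101.79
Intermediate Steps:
F(Q) = -2*Q
U(z, u) = (-1 + z + 2*u)/(-4 + z) (U(z, u) = (((u + z) - 1) + u)/(-4 + z) = ((-1 + u + z) + u)/(-4 + z) = (-1 + z + 2*u)/(-4 + z))
o(x) = 1/(x + (9 - 2*x)/(-4 - 2*x)) (o(x) = 1/(x + (-1 - 2*x + 2*5)/(-4 - 2*x)) = 1/(x + (-1 - 2*x + 10)/(-4 - 2*x)) = 1/(x + (9 - 2*x)/(-4 - 2*x)))
111 + (-36 - 31)*o(7) = 111 + (-36 - 31)*(2*(2 + 7)/(-9 + 2*7² + 6*7)) = 111 - 134*9/(-9 + 2*49 + 42) = 111 - 134*9/(-9 + 98 + 42) = 111 - 134*9/131 = 111 - 67*18/131 = 111 - 1206/131 = 13335/131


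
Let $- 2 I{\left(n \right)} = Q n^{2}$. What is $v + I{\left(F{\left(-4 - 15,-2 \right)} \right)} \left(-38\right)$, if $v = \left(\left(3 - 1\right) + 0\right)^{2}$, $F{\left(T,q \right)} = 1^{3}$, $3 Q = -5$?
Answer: $- \frac{83}{3} \approx -27.667$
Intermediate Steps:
$Q = - \frac{5}{3}$ ($Q = \frac{1}{3} \left(-5\right) = - \frac{5}{3} \approx -1.6667$)
$F{\left(T,q \right)} = 1$
$v = 4$ ($v = \left(\left(3 - 1\right) + 0\right)^{2} = \left(2 + 0\right)^{2} = 2^{2} = 4$)
$I{\left(n \right)} = \frac{5 n^{2}}{6}$ ($I{\left(n \right)} = - \frac{\left(- \frac{5}{3}\right) n^{2}}{2} = \frac{5 n^{2}}{6}$)
$v + I{\left(F{\left(-4 - 15,-2 \right)} \right)} \left(-38\right) = 4 + \frac{5 \cdot 1^{2}}{6} \left(-38\right) = 4 + \frac{5}{6} \cdot 1 \left(-38\right) = 4 + \frac{5}{6} \left(-38\right) = 4 - \frac{95}{3} = - \frac{83}{3}$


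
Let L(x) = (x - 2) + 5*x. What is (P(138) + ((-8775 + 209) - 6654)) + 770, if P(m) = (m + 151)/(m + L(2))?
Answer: -2138311/148 ≈ -14448.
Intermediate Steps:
L(x) = -2 + 6*x (L(x) = (-2 + x) + 5*x = -2 + 6*x)
P(m) = (151 + m)/(10 + m) (P(m) = (m + 151)/(m + (-2 + 6*2)) = (151 + m)/(m + (-2 + 12)) = (151 + m)/(m + 10) = (151 + m)/(10 + m))
(P(138) + ((-8775 + 209) - 6654)) + 770 = ((151 + 138)/(10 + 138) + ((-8775 + 209) - 6654)) + 770 = (289/148 + (-8566 - 6654)) + 770 = ((1/148)*289 - 15220) + 770 = (289/148 - 15220) + 770 = -2252271/148 + 770 = -2138311/148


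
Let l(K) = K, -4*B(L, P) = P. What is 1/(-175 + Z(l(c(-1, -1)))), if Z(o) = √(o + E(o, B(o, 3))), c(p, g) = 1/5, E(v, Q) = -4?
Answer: -875/153144 - I*√95/153144 ≈ -0.0057136 - 6.3645e-5*I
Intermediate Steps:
B(L, P) = -P/4
c(p, g) = ⅕
Z(o) = √(-4 + o) (Z(o) = √(o - 4) = √(-4 + o))
1/(-175 + Z(l(c(-1, -1)))) = 1/(-175 + √(-4 + ⅕)) = 1/(-175 + √(-19/5)) = 1/(-175 + I*√95/5)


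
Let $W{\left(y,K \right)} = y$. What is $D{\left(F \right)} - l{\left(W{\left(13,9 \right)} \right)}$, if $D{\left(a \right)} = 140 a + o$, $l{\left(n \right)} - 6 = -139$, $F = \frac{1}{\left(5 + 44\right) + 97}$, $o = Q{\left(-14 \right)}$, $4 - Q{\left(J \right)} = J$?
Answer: $\frac{11093}{73} \approx 151.96$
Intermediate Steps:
$Q{\left(J \right)} = 4 - J$
$o = 18$ ($o = 4 - -14 = 4 + 14 = 18$)
$F = \frac{1}{146}$ ($F = \frac{1}{49 + 97} = \frac{1}{146} \approx 0.0068493$)
$l{\left(n \right)} = -133$ ($l{\left(n \right)} = 6 - 139 = -133$)
$D{\left(a \right)} = 18 + 140 a$ ($D{\left(a \right)} = 140 a + 18 = 18 + 140 a$)
$D{\left(F \right)} - l{\left(W{\left(13,9 \right)} \right)} = \left(18 + 140 \cdot \frac{1}{146}\right) - -133 = \left(18 + \frac{70}{73}\right) + 133 = \frac{1384}{73} + 133 = \frac{11093}{73}$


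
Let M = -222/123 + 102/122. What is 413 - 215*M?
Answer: 1553858/2501 ≈ 621.29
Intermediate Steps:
M = -2423/2501 (M = -222*1/123 + 102*(1/122) = -74/41 + 51/61 = -2423/2501 ≈ -0.96881)
413 - 215*M = 413 - 215*(-2423/2501) = 413 + 520945/2501 = 1553858/2501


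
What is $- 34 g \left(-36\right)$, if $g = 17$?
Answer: $20808$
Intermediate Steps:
$- 34 g \left(-36\right) = \left(-34\right) 17 \left(-36\right) = \left(-578\right) \left(-36\right) = 20808$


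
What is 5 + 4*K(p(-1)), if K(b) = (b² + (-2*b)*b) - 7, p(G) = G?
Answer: -27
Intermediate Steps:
K(b) = -7 - b² (K(b) = (b² - 2*b²) - 7 = -b² - 7 = -7 - b²)
5 + 4*K(p(-1)) = 5 + 4*(-7 - 1*(-1)²) = 5 + 4*(-7 - 1*1) = 5 + 4*(-7 - 1) = 5 + 4*(-8) = 5 - 32 = -27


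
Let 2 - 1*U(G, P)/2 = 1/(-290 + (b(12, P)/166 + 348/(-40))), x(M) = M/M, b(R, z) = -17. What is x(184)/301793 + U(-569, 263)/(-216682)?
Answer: -3619829990/238498291816367 ≈ -1.5178e-5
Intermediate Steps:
x(M) = 1
U(G, P) = 496842/124003 (U(G, P) = 4 - 2/(-290 + (-17/166 + 348/(-40))) = 4 - 2/(-290 + (-17*1/166 + 348*(-1/40))) = 4 - 2/(-290 + (-17/166 - 87/10)) = 4 - 2/(-290 - 3653/415) = 4 - 2/(-124003/415) = 4 - 2*(-415/124003) = 4 + 830/124003 = 496842/124003)
x(184)/301793 + U(-569, 263)/(-216682) = 1/301793 + (496842/124003)/(-216682) = 1*(1/301793) + (496842/124003)*(-1/216682) = 1/301793 - 14613/790271119 = -3619829990/238498291816367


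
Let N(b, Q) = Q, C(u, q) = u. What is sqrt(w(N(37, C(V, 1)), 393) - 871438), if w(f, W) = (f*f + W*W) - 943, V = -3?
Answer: I*sqrt(717923) ≈ 847.3*I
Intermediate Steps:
w(f, W) = -943 + W**2 + f**2 (w(f, W) = (f**2 + W**2) - 943 = (W**2 + f**2) - 943 = -943 + W**2 + f**2)
sqrt(w(N(37, C(V, 1)), 393) - 871438) = sqrt((-943 + 393**2 + (-3)**2) - 871438) = sqrt((-943 + 154449 + 9) - 871438) = sqrt(153515 - 871438) = sqrt(-717923) = I*sqrt(717923)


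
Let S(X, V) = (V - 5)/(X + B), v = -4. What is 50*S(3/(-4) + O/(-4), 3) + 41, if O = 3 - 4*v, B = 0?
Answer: 651/11 ≈ 59.182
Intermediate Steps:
O = 19 (O = 3 - 4*(-4) = 3 + 16 = 19)
S(X, V) = (-5 + V)/X (S(X, V) = (V - 5)/(X + 0) = (-5 + V)/X)
50*S(3/(-4) + O/(-4), 3) + 41 = 50*((-5 + 3)/(3/(-4) + 19/(-4))) + 41 = 50*(-2/(3*(-1/4) + 19*(-1/4))) + 41 = 50*(-2/(-3/4 - 19/4)) + 41 = 50*(-2/(-11/2)) + 41 = 50*(-2/11*(-2)) + 41 = 50*(4/11) + 41 = 200/11 + 41 = 651/11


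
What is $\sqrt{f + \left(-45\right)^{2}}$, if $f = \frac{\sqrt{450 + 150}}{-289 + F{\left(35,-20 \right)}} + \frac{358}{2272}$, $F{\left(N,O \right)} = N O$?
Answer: $\frac{\sqrt{159767368876189 - 797687840 \sqrt{6}}}{280876} \approx 45.001$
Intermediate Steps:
$f = \frac{179}{1136} - \frac{10 \sqrt{6}}{989}$ ($f = \frac{\sqrt{450 + 150}}{-289 + 35 \left(-20\right)} + \frac{358}{2272} = \frac{\sqrt{600}}{-289 - 700} + 358 \cdot \frac{1}{2272} = \frac{10 \sqrt{6}}{-989} + \frac{179}{1136} = 10 \sqrt{6} \left(- \frac{1}{989}\right) + \frac{179}{1136} = - \frac{10 \sqrt{6}}{989} + \frac{179}{1136} = \frac{179}{1136} - \frac{10 \sqrt{6}}{989} \approx 0.1328$)
$\sqrt{f + \left(-45\right)^{2}} = \sqrt{\left(\frac{179}{1136} - \frac{10 \sqrt{6}}{989}\right) + \left(-45\right)^{2}} = \sqrt{\left(\frac{179}{1136} - \frac{10 \sqrt{6}}{989}\right) + 2025} = \sqrt{\frac{2300579}{1136} - \frac{10 \sqrt{6}}{989}}$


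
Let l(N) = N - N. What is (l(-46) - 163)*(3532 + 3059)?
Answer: -1074333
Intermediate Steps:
l(N) = 0
(l(-46) - 163)*(3532 + 3059) = (0 - 163)*(3532 + 3059) = -163*6591 = -1074333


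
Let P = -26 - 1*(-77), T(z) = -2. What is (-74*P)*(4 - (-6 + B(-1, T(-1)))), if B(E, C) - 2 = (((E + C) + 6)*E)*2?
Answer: -52836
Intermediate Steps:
B(E, C) = 2 + 2*E*(6 + C + E) (B(E, C) = 2 + (((E + C) + 6)*E)*2 = 2 + (((C + E) + 6)*E)*2 = 2 + ((6 + C + E)*E)*2 = 2 + (E*(6 + C + E))*2 = 2 + 2*E*(6 + C + E))
P = 51 (P = -26 + 77 = 51)
(-74*P)*(4 - (-6 + B(-1, T(-1)))) = (-74*51)*(4 - (-6 + (2 + 2*(-1)² + 12*(-1) + 2*(-2)*(-1)))) = -3774*(4 - (-6 + (2 + 2*1 - 12 + 4))) = -3774*(4 - (-6 + (2 + 2 - 12 + 4))) = -3774*(4 - (-6 - 4)) = -3774*(4 - 1*(-10)) = -3774*(4 + 10) = -3774*14 = -52836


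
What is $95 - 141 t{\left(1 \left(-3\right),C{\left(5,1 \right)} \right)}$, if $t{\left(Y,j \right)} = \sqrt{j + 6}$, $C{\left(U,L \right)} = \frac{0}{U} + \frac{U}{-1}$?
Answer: $-46$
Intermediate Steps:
$C{\left(U,L \right)} = - U$ ($C{\left(U,L \right)} = 0 + U \left(-1\right) = 0 - U = - U$)
$t{\left(Y,j \right)} = \sqrt{6 + j}$
$95 - 141 t{\left(1 \left(-3\right),C{\left(5,1 \right)} \right)} = 95 - 141 \sqrt{6 - 5} = 95 - 141 \sqrt{1} = 95 - 141 = -46$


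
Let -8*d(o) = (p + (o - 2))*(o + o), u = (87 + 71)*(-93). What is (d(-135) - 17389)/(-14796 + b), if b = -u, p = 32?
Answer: 83731/408 ≈ 205.22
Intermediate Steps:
u = -14694 (u = 158*(-93) = -14694)
d(o) = -o*(30 + o)/4 (d(o) = -(32 + (o - 2))*(o + o)/8 = -(32 + (-2 + o))*2*o/8 = -(30 + o)*2*o/8 = -o*(30 + o)/4)
b = 14694 (b = -1*(-14694) = 14694)
(d(-135) - 17389)/(-14796 + b) = (-1/4*(-135)*(30 - 135) - 17389)/(-14796 + 14694) = (-1/4*(-135)*(-105) - 17389)/(-102) = (-14175/4 - 17389)*(-1/102) = -83731/4*(-1/102) = 83731/408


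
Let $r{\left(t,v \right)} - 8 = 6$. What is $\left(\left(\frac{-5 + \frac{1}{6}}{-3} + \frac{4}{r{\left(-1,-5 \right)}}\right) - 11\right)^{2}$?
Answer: $\frac{1315609}{15876} \approx 82.868$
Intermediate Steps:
$r{\left(t,v \right)} = 14$ ($r{\left(t,v \right)} = 8 + 6 = 14$)
$\left(\left(\frac{-5 + \frac{1}{6}}{-3} + \frac{4}{r{\left(-1,-5 \right)}}\right) - 11\right)^{2} = \left(\left(\frac{-5 + \frac{1}{6}}{-3} + \frac{4}{14}\right) - 11\right)^{2} = \left(\left(\left(-5 + \frac{1}{6}\right) \left(- \frac{1}{3}\right) + 4 \cdot \frac{1}{14}\right) - 11\right)^{2} = \left(\left(\left(- \frac{29}{6}\right) \left(- \frac{1}{3}\right) + \frac{2}{7}\right) - 11\right)^{2} = \left(\left(\frac{29}{18} + \frac{2}{7}\right) - 11\right)^{2} = \left(\frac{239}{126} - 11\right)^{2} = \left(- \frac{1147}{126}\right)^{2} = \frac{1315609}{15876}$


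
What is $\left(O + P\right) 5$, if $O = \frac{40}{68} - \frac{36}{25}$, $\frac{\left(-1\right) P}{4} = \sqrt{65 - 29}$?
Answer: $- \frac{10562}{85} \approx -124.26$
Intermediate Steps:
$P = -24$ ($P = - 4 \sqrt{65 - 29} = - 4 \sqrt{36} = \left(-4\right) 6 = -24$)
$O = - \frac{362}{425}$ ($O = 40 \cdot \frac{1}{68} - \frac{36}{25} = \frac{10}{17} - \frac{36}{25} = - \frac{362}{425} \approx -0.85176$)
$\left(O + P\right) 5 = \left(- \frac{362}{425} - 24\right) 5 = \left(- \frac{10562}{425}\right) 5 = - \frac{10562}{85}$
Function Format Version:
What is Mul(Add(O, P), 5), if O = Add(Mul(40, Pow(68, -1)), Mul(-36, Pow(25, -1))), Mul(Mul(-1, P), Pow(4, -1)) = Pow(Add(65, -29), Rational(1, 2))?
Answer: Rational(-10562, 85) ≈ -124.26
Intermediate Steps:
P = -24 (P = Mul(-4, Pow(Add(65, -29), Rational(1, 2))) = Mul(-4, Pow(36, Rational(1, 2))) = Mul(-4, 6) = -24)
O = Rational(-362, 425) (O = Add(Mul(40, Rational(1, 68)), Mul(-36, Rational(1, 25))) = Add(Rational(10, 17), Rational(-36, 25)) = Rational(-362, 425) ≈ -0.85176)
Mul(Add(O, P), 5) = Mul(Add(Rational(-362, 425), -24), 5) = Mul(Rational(-10562, 425), 5) = Rational(-10562, 85)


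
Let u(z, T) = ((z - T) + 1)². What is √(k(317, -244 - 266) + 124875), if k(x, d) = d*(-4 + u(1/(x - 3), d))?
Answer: I*√13117848271410/314 ≈ 11535.0*I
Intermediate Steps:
u(z, T) = (1 + z - T)²
k(x, d) = d*(-4 + (1 + 1/(-3 + x) - d)²) (k(x, d) = d*(-4 + (1 + 1/(x - 3) - d)²) = d*(-4 + (1 + 1/(-3 + x) - d)²))
√(k(317, -244 - 266) + 124875) = √((-244 - 266)*(-4 + (1 + 1/(-3 + 317) - (-244 - 266))²) + 124875) = √(-510*(-4 + (1 + 1/314 - 1*(-510))²) + 124875) = √(-510*(-4 + (1 + 1/314 + 510)²) + 124875) = √(-510*(-4 + (160455/314)²) + 124875) = √(-510*(-4 + 25745807025/98596) + 124875) = √(-510*25745412641/98596 + 124875) = √(-6565080223455/49298 + 124875) = √(-6558924135705/49298) = I*√13117848271410/314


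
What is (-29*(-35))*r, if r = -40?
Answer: -40600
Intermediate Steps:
(-29*(-35))*r = -29*(-35)*(-40) = 1015*(-40) = -40600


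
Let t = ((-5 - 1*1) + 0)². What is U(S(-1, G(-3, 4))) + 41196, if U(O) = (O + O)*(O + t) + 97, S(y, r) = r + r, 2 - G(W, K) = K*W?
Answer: 44877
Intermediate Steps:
t = 36 (t = ((-5 - 1) + 0)² = (-6 + 0)² = (-6)² = 36)
G(W, K) = 2 - K*W
S(y, r) = 2*r
U(O) = 97 + 2*O*(36 + O) (U(O) = (O + O)*(O + 36) + 97 = (2*O)*(36 + O) + 97 = 2*O*(36 + O) + 97 = 97 + 2*O*(36 + O))
U(S(-1, G(-3, 4))) + 41196 = (97 + 2*(2*(2 - 1*4*(-3)))² + 72*(2*(2 - 1*4*(-3)))) + 41196 = (97 + 2*(2*(2 + 12))² + 72*(2*(2 + 12))) + 41196 = (97 + 2*(2*14)² + 72*(2*14)) + 41196 = (97 + 2*28² + 72*28) + 41196 = (97 + 2*784 + 2016) + 41196 = (97 + 1568 + 2016) + 41196 = 3681 + 41196 = 44877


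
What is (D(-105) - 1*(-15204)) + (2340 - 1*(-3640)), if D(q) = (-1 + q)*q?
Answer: 32314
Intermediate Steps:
D(q) = q*(-1 + q)
(D(-105) - 1*(-15204)) + (2340 - 1*(-3640)) = (-105*(-1 - 105) - 1*(-15204)) + (2340 - 1*(-3640)) = (-105*(-106) + 15204) + (2340 + 3640) = (11130 + 15204) + 5980 = 26334 + 5980 = 32314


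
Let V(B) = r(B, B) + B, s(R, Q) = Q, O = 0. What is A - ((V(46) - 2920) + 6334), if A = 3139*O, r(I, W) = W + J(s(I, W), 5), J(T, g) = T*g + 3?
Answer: -3739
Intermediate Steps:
J(T, g) = 3 + T*g
r(I, W) = 3 + 6*W (r(I, W) = W + (3 + W*5) = W + (3 + 5*W) = 3 + 6*W)
V(B) = 3 + 7*B (V(B) = (3 + 6*B) + B = 3 + 7*B)
A = 0 (A = 3139*0 = 0)
A - ((V(46) - 2920) + 6334) = 0 - (((3 + 7*46) - 2920) + 6334) = 0 - (((3 + 322) - 2920) + 6334) = 0 - ((325 - 2920) + 6334) = 0 - (-2595 + 6334) = 0 - 1*3739 = 0 - 3739 = -3739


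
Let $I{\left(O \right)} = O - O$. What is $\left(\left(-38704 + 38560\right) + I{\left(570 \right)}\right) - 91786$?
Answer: $-91930$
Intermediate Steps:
$I{\left(O \right)} = 0$
$\left(\left(-38704 + 38560\right) + I{\left(570 \right)}\right) - 91786 = \left(\left(-38704 + 38560\right) + 0\right) - 91786 = \left(-144 + 0\right) - 91786 = -144 - 91786 = -91930$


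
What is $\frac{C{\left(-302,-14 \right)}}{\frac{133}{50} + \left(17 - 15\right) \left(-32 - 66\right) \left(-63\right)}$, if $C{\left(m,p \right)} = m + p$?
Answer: $- \frac{15800}{617533} \approx -0.025586$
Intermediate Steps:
$\frac{C{\left(-302,-14 \right)}}{\frac{133}{50} + \left(17 - 15\right) \left(-32 - 66\right) \left(-63\right)} = \frac{-302 - 14}{\frac{133}{50} + \left(17 - 15\right) \left(-32 - 66\right) \left(-63\right)} = - \frac{316}{133 \cdot \frac{1}{50} + 2 \left(-98\right) \left(-63\right)} = - \frac{316}{\frac{133}{50} - -12348} = - \frac{316}{\frac{133}{50} + 12348} = - \frac{316}{\frac{617533}{50}} = \left(-316\right) \frac{50}{617533} = - \frac{15800}{617533}$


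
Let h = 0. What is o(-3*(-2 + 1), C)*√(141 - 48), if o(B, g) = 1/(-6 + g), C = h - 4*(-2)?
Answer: √93/2 ≈ 4.8218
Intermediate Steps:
C = 8 (C = 0 - 4*(-2) = 0 + 8 = 8)
o(-3*(-2 + 1), C)*√(141 - 48) = √(141 - 48)/(-6 + 8) = √93/2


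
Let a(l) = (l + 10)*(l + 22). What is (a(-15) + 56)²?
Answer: 441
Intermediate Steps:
a(l) = (10 + l)*(22 + l)
(a(-15) + 56)² = ((220 + (-15)² + 32*(-15)) + 56)² = ((220 + 225 - 480) + 56)² = (-35 + 56)² = 21² = 441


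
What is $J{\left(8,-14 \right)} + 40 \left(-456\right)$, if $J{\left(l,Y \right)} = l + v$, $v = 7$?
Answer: $-18225$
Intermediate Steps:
$J{\left(l,Y \right)} = 7 + l$ ($J{\left(l,Y \right)} = l + 7 = 7 + l$)
$J{\left(8,-14 \right)} + 40 \left(-456\right) = \left(7 + 8\right) + 40 \left(-456\right) = 15 - 18240 = -18225$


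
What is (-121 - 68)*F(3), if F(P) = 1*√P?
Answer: -189*√3 ≈ -327.36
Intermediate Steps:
F(P) = √P
(-121 - 68)*F(3) = (-121 - 68)*√3 = -189*√3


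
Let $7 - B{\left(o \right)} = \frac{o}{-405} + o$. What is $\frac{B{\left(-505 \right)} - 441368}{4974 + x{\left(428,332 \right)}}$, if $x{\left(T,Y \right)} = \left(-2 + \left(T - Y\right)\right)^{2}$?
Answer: $- \frac{35709437}{1118610} \approx -31.923$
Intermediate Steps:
$B{\left(o \right)} = 7 - \frac{404 o}{405}$ ($B{\left(o \right)} = 7 - \left(\frac{o}{-405} + o\right) = 7 - \left(- \frac{o}{405} + o\right) = 7 - \frac{404 o}{405}$)
$x{\left(T,Y \right)} = \left(-2 + T - Y\right)^{2}$
$\frac{B{\left(-505 \right)} - 441368}{4974 + x{\left(428,332 \right)}} = \frac{\left(7 - - \frac{40804}{81}\right) - 441368}{4974 + \left(2 + 332 - 428\right)^{2}} = \frac{\left(7 + \frac{40804}{81}\right) - 441368}{4974 + \left(2 + 332 - 428\right)^{2}} = \frac{\frac{41371}{81} - 441368}{4974 + \left(-94\right)^{2}} = - \frac{35709437}{81 \left(4974 + 8836\right)} = - \frac{35709437}{81 \cdot 13810} = \left(- \frac{35709437}{81}\right) \frac{1}{13810} = - \frac{35709437}{1118610}$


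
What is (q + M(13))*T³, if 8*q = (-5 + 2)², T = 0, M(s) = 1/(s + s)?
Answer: 0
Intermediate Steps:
M(s) = 1/(2*s)
q = 9/8 (q = (-5 + 2)²/8 = (⅛)*(-3)² = (⅛)*9 = 9/8 ≈ 1.1250)
(q + M(13))*T³ = (9/8 + (½)/13)*0³ = (9/8 + (½)*(1/13))*0 = (9/8 + 1/26)*0 = (121/104)*0 = 0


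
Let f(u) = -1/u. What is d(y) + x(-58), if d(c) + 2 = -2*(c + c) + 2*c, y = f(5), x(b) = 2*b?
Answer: -588/5 ≈ -117.60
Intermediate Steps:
y = -⅕ (y = -1/5 = -1*⅕ = -⅕ ≈ -0.20000)
d(c) = -2 - 2*c (d(c) = -2 + (-2*(c + c) + 2*c) = -2 + (-4*c + 2*c) = -2 - 2*c)
d(y) + x(-58) = (-2 - 2*(-⅕)) + 2*(-58) = (-2 + ⅖) - 116 = -8/5 - 116 = -588/5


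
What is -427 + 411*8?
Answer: 2861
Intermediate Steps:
-427 + 411*8 = -427 + 3288 = 2861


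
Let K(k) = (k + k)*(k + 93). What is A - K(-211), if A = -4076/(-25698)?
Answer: -639826766/12849 ≈ -49796.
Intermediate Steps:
K(k) = 2*k*(93 + k) (K(k) = (2*k)*(93 + k) = 2*k*(93 + k))
A = 2038/12849 (A = -4076*(-1/25698) = 2038/12849 ≈ 0.15861)
A - K(-211) = 2038/12849 - 2*(-211)*(93 - 211) = 2038/12849 - 2*(-211)*(-118) = 2038/12849 - 1*49796 = 2038/12849 - 49796 = -639826766/12849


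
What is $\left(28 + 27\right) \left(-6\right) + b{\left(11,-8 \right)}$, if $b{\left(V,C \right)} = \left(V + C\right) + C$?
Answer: $-335$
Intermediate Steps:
$b{\left(V,C \right)} = V + 2 C$ ($b{\left(V,C \right)} = \left(C + V\right) + C = V + 2 C$)
$\left(28 + 27\right) \left(-6\right) + b{\left(11,-8 \right)} = \left(28 + 27\right) \left(-6\right) + \left(11 + 2 \left(-8\right)\right) = 55 \left(-6\right) + \left(11 - 16\right) = -330 - 5 = -335$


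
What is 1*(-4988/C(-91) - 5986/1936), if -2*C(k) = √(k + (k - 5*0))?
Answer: -2993/968 - 4988*I*√182/91 ≈ -3.0919 - 739.47*I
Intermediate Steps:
C(k) = -√2*√k/2 (C(k) = -√(k + (k - 5*0))/2 = -√(k + (k + 0))/2 = -√(k + k)/2 = -√2*√k/2)
1*(-4988/C(-91) - 5986/1936) = 1*(-4988*I*√182/91 - 5986/1936) = 1*(-4988*I*√182/91 - 5986*1/1936) = 1*(-4988*I*√182/91 - 2993/968) = 1*(-2993/968 - 4988*I*√182/91) = -2993/968 - 4988*I*√182/91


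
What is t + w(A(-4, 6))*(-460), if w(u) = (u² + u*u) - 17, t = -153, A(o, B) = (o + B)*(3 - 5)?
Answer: -7053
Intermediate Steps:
A(o, B) = -2*B - 2*o (A(o, B) = (B + o)*(-2) = -2*B - 2*o)
w(u) = -17 + 2*u² (w(u) = (u² + u²) - 17 = 2*u² - 17 = -17 + 2*u²)
t + w(A(-4, 6))*(-460) = -153 + (-17 + 2*(-2*6 - 2*(-4))²)*(-460) = -153 + (-17 + 2*(-12 + 8)²)*(-460) = -153 + (-17 + 2*(-4)²)*(-460) = -153 + (-17 + 2*16)*(-460) = -153 + (-17 + 32)*(-460) = -153 + 15*(-460) = -153 - 6900 = -7053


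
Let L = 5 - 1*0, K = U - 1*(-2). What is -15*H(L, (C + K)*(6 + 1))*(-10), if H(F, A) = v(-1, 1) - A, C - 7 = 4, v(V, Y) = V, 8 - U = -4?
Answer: -26400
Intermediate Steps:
U = 12 (U = 8 - 1*(-4) = 8 + 4 = 12)
C = 11 (C = 7 + 4 = 11)
K = 14 (K = 12 - 1*(-2) = 12 + 2 = 14)
L = 5 (L = 5 + 0 = 5)
H(F, A) = -1 - A
-15*H(L, (C + K)*(6 + 1))*(-10) = -15*(-1 - (11 + 14)*(6 + 1))*(-10) = -15*(-1 - 25*7)*(-10) = -15*(-1 - 1*175)*(-10) = -15*(-1 - 175)*(-10) = -15*(-176)*(-10) = 2640*(-10) = -26400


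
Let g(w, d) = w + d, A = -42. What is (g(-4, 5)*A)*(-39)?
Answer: 1638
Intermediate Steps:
g(w, d) = d + w
(g(-4, 5)*A)*(-39) = ((5 - 4)*(-42))*(-39) = (1*(-42))*(-39) = -42*(-39) = 1638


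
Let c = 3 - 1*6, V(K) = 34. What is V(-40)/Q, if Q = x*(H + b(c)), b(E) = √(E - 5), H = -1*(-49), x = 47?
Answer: 1666/113223 - 68*I*√2/113223 ≈ 0.014714 - 0.00084936*I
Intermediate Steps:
H = 49
c = -3 (c = 3 - 6 = -3)
b(E) = √(-5 + E)
Q = 2303 + 94*I*√2 (Q = 47*(49 + √(-5 - 3)) = 47*(49 + √(-8)) = 47*(49 + 2*I*√2) = 2303 + 94*I*√2 ≈ 2303.0 + 132.94*I)
V(-40)/Q = 34/(2303 + 94*I*√2)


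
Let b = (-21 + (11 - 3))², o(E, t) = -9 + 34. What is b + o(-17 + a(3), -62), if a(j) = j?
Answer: 194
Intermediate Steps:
o(E, t) = 25
b = 169 (b = (-21 + 8)² = (-13)² = 169)
b + o(-17 + a(3), -62) = 169 + 25 = 194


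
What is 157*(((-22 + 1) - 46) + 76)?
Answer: 1413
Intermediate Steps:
157*(((-22 + 1) - 46) + 76) = 157*((-21 - 46) + 76) = 157*(-67 + 76) = 157*9 = 1413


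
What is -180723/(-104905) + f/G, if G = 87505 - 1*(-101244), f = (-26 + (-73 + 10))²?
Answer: 34942238032/19800713845 ≈ 1.7647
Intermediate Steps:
f = 7921 (f = (-26 - 63)² = (-89)² = 7921)
G = 188749 (G = 87505 + 101244 = 188749)
-180723/(-104905) + f/G = -180723/(-104905) + 7921/188749 = -180723*(-1/104905) + 7921*(1/188749) = 180723/104905 + 7921/188749 = 34942238032/19800713845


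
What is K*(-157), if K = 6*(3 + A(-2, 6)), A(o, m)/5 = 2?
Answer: -12246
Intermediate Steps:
A(o, m) = 10 (A(o, m) = 5*2 = 10)
K = 78 (K = 6*(3 + 10) = 6*13 = 78)
K*(-157) = 78*(-157) = -12246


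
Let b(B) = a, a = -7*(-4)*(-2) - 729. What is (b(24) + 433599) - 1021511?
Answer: -588697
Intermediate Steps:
a = -785 (a = 28*(-2) - 729 = -56 - 729 = -785)
b(B) = -785
(b(24) + 433599) - 1021511 = (-785 + 433599) - 1021511 = 432814 - 1021511 = -588697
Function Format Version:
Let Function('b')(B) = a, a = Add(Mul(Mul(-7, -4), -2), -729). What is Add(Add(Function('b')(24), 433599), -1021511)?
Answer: -588697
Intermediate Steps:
a = -785 (a = Add(Mul(28, -2), -729) = Add(-56, -729) = -785)
Function('b')(B) = -785
Add(Add(Function('b')(24), 433599), -1021511) = Add(Add(-785, 433599), -1021511) = Add(432814, -1021511) = -588697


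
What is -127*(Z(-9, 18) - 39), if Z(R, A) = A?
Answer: 2667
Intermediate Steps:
-127*(Z(-9, 18) - 39) = -127*(18 - 39) = -127*(-21) = 2667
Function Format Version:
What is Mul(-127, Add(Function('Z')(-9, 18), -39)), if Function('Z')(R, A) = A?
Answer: 2667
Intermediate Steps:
Mul(-127, Add(Function('Z')(-9, 18), -39)) = Mul(-127, Add(18, -39)) = Mul(-127, -21) = 2667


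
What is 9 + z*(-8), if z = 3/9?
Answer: 19/3 ≈ 6.3333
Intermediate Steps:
z = ⅓ (z = 3*(⅑) = ⅓ ≈ 0.33333)
9 + z*(-8) = 9 + (⅓)*(-8) = 9 - 8/3 = 19/3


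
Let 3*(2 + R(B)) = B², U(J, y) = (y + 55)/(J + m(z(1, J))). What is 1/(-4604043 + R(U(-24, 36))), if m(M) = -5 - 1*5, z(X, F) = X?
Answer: -3468/15966819779 ≈ -2.1720e-7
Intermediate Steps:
m(M) = -10 (m(M) = -5 - 5 = -10)
U(J, y) = (55 + y)/(-10 + J) (U(J, y) = (y + 55)/(J - 10) = (55 + y)/(-10 + J))
R(B) = -2 + B²/3
1/(-4604043 + R(U(-24, 36))) = 1/(-4604043 + (-2 + ((55 + 36)/(-10 - 24))²/3)) = 1/(-4604043 + (-2 + (91/(-34))²/3)) = 1/(-4604043 + (-2 + (-1/34*91)²/3)) = 1/(-4604043 + (-2 + (-91/34)²/3)) = 1/(-4604043 + (-2 + (⅓)*(8281/1156))) = 1/(-4604043 + (-2 + 8281/3468)) = 1/(-4604043 + 1345/3468) = 1/(-15966819779/3468) = -3468/15966819779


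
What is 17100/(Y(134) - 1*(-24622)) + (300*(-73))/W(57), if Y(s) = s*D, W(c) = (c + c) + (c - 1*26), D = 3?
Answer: -27277305/181424 ≈ -150.35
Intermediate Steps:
W(c) = -26 + 3*c (W(c) = 2*c + (c - 26) = 2*c + (-26 + c) = -26 + 3*c)
Y(s) = 3*s (Y(s) = s*3 = 3*s)
17100/(Y(134) - 1*(-24622)) + (300*(-73))/W(57) = 17100/(3*134 - 1*(-24622)) + (300*(-73))/(-26 + 3*57) = 17100/(402 + 24622) - 21900/(-26 + 171) = 17100/25024 - 21900/145 = 17100*(1/25024) - 21900*1/145 = 4275/6256 - 4380/29 = -27277305/181424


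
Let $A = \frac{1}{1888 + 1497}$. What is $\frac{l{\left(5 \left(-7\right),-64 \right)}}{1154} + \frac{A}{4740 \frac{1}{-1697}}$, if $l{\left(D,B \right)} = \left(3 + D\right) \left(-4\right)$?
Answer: $\frac{1025894431}{9257907300} \approx 0.11081$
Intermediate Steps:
$l{\left(D,B \right)} = -12 - 4 D$
$A = \frac{1}{3385} \approx 0.00029542$
$\frac{l{\left(5 \left(-7\right),-64 \right)}}{1154} + \frac{A}{4740 \frac{1}{-1697}} = \frac{-12 - 4 \cdot 5 \left(-7\right)}{1154} + \frac{1}{3385 \frac{4740}{-1697}} = \left(-12 - -140\right) \frac{1}{1154} + \frac{1}{3385 \cdot 4740 \left(- \frac{1}{1697}\right)} = \left(-12 + 140\right) \frac{1}{1154} + \frac{1}{3385 \left(- \frac{4740}{1697}\right)} = 128 \cdot \frac{1}{1154} + \frac{1}{3385} \left(- \frac{1697}{4740}\right) = \frac{64}{577} - \frac{1697}{16044900} = \frac{1025894431}{9257907300}$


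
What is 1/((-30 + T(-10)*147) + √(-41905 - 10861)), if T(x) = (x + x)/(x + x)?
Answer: 117/66455 - I*√52766/66455 ≈ 0.0017606 - 0.0034566*I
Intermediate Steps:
T(x) = 1 (T(x) = (2*x)/((2*x)) = (2*x)*(1/(2*x)) = 1)
1/((-30 + T(-10)*147) + √(-41905 - 10861)) = 1/((-30 + 1*147) + √(-41905 - 10861)) = 1/((-30 + 147) + √(-52766)) = 1/(117 + I*√52766)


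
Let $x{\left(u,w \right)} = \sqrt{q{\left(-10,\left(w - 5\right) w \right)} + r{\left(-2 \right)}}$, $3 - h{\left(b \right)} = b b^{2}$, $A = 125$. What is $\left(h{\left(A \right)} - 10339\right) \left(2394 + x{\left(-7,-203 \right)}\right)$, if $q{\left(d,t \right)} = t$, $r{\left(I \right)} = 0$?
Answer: $-4700525634 - 7853844 \sqrt{2639} \approx -5.104 \cdot 10^{9}$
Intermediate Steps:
$h{\left(b \right)} = 3 - b^{3}$ ($h{\left(b \right)} = 3 - b b^{2} = 3 - b^{3}$)
$x{\left(u,w \right)} = \sqrt{w \left(-5 + w\right)}$ ($x{\left(u,w \right)} = \sqrt{\left(w - 5\right) w + 0} = \sqrt{\left(-5 + w\right) w + 0} = \sqrt{w \left(-5 + w\right) + 0} = \sqrt{w \left(-5 + w\right)}$)
$\left(h{\left(A \right)} - 10339\right) \left(2394 + x{\left(-7,-203 \right)}\right) = \left(\left(3 - 125^{3}\right) - 10339\right) \left(2394 + \sqrt{- 203 \left(-5 - 203\right)}\right) = \left(\left(3 - 1953125\right) - 10339\right) \left(2394 + \sqrt{\left(-203\right) \left(-208\right)}\right) = \left(\left(3 - 1953125\right) - 10339\right) \left(2394 + \sqrt{42224}\right) = \left(-1953122 - 10339\right) \left(2394 + 4 \sqrt{2639}\right) = - 1963461 \left(2394 + 4 \sqrt{2639}\right) = -4700525634 - 7853844 \sqrt{2639}$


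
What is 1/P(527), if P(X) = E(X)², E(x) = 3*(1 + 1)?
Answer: 1/36 ≈ 0.027778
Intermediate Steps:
E(x) = 6 (E(x) = 3*2 = 6)
P(X) = 36 (P(X) = 6² = 36)
1/P(527) = 1/36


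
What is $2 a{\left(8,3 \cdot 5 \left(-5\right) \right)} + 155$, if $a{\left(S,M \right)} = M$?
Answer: $5$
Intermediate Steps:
$2 a{\left(8,3 \cdot 5 \left(-5\right) \right)} + 155 = 2 \cdot 3 \cdot 5 \left(-5\right) + 155 = 2 \cdot 15 \left(-5\right) + 155 = 2 \left(-75\right) + 155 = -150 + 155 = 5$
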